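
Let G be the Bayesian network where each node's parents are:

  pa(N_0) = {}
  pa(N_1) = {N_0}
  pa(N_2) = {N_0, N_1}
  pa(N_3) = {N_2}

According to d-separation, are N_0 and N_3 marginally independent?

No

There are 2 undirected paths between N_0 and N_3; checking each against the conditioning set ∅:
  1. N_0 → N_2 → N_3 — N_2:chain[open] ⇒ active
  2. N_0 → N_1 → N_2 → N_3 — N_1:chain[open]; N_2:chain[open] ⇒ active
Since the path N_0 → N_2 → N_3 is active, N_0 and N_3 are not d-separated given ∅.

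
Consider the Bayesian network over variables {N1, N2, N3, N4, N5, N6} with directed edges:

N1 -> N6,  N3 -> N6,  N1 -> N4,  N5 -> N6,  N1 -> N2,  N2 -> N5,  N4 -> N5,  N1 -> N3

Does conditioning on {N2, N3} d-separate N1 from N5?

There are 4 undirected paths between N1 and N5; checking each against the conditioning set {N2, N3}:
Path 1: N1 → N3 → N6 ← N5
  N3 is a chain here and N3 is conditioned on, so the path is blocked at N3.
Path 2: N1 → N6 ← N5
  N6 is a collider here and neither N6 nor any of its descendants is conditioned on, so the collider stays closed — the path is blocked at N6.
Path 3: N1 → N4 → N5
  N4 is a chain and N4 is not conditioned on — no node blocks this path, so it is active.
Path 4: N1 → N2 → N5
  N2 is a chain here and N2 is conditioned on, so the path is blocked at N2.
At least one path is unblocked, so d-separation fails.

No — N1 and N5 are not d-separated given {N2, N3}.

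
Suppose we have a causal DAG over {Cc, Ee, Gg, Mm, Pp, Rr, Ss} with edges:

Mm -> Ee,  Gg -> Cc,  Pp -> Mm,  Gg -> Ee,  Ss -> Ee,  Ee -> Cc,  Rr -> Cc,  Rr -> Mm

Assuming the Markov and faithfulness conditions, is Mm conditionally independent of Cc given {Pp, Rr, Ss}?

There are 3 undirected paths between Mm and Cc; checking each against the conditioning set {Pp, Rr, Ss}:
Path 1: Mm → Ee → Cc
  Ee is a chain and Ee is not conditioned on — no node blocks this path, so it is active.
Path 2: Mm → Ee ← Gg → Cc
  Ee is a collider here and neither Ee nor any of its descendants is conditioned on, so the collider stays closed — the path is blocked at Ee.
Path 3: Mm ← Rr → Cc
  Rr is a fork here and Rr is conditioned on, so the path is blocked at Rr.
Since the path Mm → Ee → Cc is active, Mm and Cc are not d-separated given {Pp, Rr, Ss}.

No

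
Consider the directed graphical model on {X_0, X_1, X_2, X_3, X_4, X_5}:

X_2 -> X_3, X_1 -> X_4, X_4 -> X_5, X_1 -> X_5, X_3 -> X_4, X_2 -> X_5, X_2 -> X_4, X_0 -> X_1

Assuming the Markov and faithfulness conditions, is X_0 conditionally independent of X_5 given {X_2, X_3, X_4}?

4 paths connect X_0 and X_5; each must be blocked for d-separation to hold:
  1. X_0 → X_1 → X_5 — X_1:chain[open] ⇒ active
  2. X_0 → X_1 → X_4 ← X_3 ← X_2 → X_5 — X_1:chain[open]; X_4:collider[open]; X_3:chain[blocks]; X_2:fork[blocks] ⇒ blocked
  3. X_0 → X_1 → X_4 → X_5 — X_1:chain[open]; X_4:chain[blocks] ⇒ blocked
  4. X_0 → X_1 → X_4 ← X_2 → X_5 — X_1:chain[open]; X_4:collider[open]; X_2:fork[blocks] ⇒ blocked
At least one path is unblocked, so d-separation fails.

No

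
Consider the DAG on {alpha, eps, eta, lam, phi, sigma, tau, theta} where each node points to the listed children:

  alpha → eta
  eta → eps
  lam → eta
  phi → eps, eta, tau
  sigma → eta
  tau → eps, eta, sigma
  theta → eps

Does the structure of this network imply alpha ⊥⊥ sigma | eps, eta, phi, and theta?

No

We examine all 6 paths between alpha and sigma:
Path 1: alpha → eta → eps ← tau → sigma
  eta is a chain here and eta is conditioned on, so the path is blocked at eta.
Path 2: alpha → eta → eps ← phi → tau → sigma
  eta is a chain here and eta is conditioned on, so the path is blocked at eta.
Path 3: alpha → eta ← tau → sigma
  eta is a collider and eta is conditioned on, which opens it; tau is a fork and tau is not conditioned on — no node blocks this path, so it is active.
Path 4: alpha → eta ← phi → eps ← tau → sigma
  phi is a fork here and phi is conditioned on, so the path is blocked at phi.
Path 5: alpha → eta ← phi → tau → sigma
  phi is a fork here and phi is conditioned on, so the path is blocked at phi.
Path 6: alpha → eta ← sigma
  eta is a collider and eta is conditioned on, which opens it — no node blocks this path, so it is active.
At least one path is unblocked, so d-separation fails.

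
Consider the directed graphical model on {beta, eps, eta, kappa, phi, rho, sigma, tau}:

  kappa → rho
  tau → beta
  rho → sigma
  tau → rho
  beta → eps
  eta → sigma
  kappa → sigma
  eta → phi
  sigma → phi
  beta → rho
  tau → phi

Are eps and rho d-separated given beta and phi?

Enumerating the 6 paths from eps to rho and testing each for blocking by {beta, phi}:
Path 1: eps ← beta → rho
  beta is a fork here and beta is conditioned on, so the path is blocked at beta.
Path 2: eps ← beta ← tau → rho
  beta is a chain here and beta is conditioned on, so the path is blocked at beta.
Path 3: eps ← beta ← tau → phi ← sigma ← kappa → rho
  beta is a chain here and beta is conditioned on, so the path is blocked at beta.
Path 4: eps ← beta ← tau → phi ← sigma ← rho
  beta is a chain here and beta is conditioned on, so the path is blocked at beta.
Path 5: eps ← beta ← tau → phi ← eta → sigma ← kappa → rho
  beta is a chain here and beta is conditioned on, so the path is blocked at beta.
Path 6: eps ← beta ← tau → phi ← eta → sigma ← rho
  beta is a chain here and beta is conditioned on, so the path is blocked at beta.
All paths are blocked; eps ⊥ rho | {beta, phi} holds.

Yes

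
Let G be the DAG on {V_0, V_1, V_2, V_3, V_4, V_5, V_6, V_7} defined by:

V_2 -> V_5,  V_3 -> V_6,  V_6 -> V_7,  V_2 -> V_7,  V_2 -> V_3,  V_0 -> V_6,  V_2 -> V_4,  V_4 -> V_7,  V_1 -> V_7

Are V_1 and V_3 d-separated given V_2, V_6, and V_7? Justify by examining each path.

There are 3 undirected paths between V_1 and V_3; checking each against the conditioning set {V_2, V_6, V_7}:
  1. V_1 → V_7 ← V_2 → V_3 — V_7:collider[open]; V_2:fork[blocks] ⇒ blocked
  2. V_1 → V_7 ← V_6 ← V_3 — V_7:collider[open]; V_6:chain[blocks] ⇒ blocked
  3. V_1 → V_7 ← V_4 ← V_2 → V_3 — V_7:collider[open]; V_4:chain[open]; V_2:fork[blocks] ⇒ blocked
All paths are blocked; V_1 ⊥ V_3 | {V_2, V_6, V_7} holds.

Yes — V_1 and V_3 are d-separated given {V_2, V_6, V_7}.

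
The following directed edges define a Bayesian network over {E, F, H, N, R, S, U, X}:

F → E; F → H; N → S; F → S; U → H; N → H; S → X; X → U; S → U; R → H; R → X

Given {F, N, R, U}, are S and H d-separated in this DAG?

6 paths connect S and H; each must be blocked for d-separation to hold:
  1. S → U → H — U:chain[blocks] ⇒ blocked
  2. S → U ← X ← R → H — U:collider[open]; X:chain[open]; R:fork[blocks] ⇒ blocked
  3. S ← N → H — N:fork[blocks] ⇒ blocked
  4. S ← F → H — F:fork[blocks] ⇒ blocked
  5. S → X → U → H — X:chain[open]; U:chain[blocks] ⇒ blocked
  6. S → X ← R → H — X:collider[open]; R:fork[blocks] ⇒ blocked
Since every path is blocked, d-separation holds.

Yes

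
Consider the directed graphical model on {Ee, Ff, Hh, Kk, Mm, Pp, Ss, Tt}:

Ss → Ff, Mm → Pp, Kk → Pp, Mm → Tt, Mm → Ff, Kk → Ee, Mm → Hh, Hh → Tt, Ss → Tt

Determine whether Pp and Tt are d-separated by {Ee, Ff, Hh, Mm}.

Enumerating the 3 paths from Pp to Tt and testing each for blocking by {Ee, Ff, Hh, Mm}:
Path 1: Pp ← Mm → Ff ← Ss → Tt
  Mm is a fork here and Mm is conditioned on, so the path is blocked at Mm.
Path 2: Pp ← Mm → Tt
  Mm is a fork here and Mm is conditioned on, so the path is blocked at Mm.
Path 3: Pp ← Mm → Hh → Tt
  Mm is a fork here and Mm is conditioned on, so the path is blocked at Mm.
All paths are blocked; Pp ⊥ Tt | {Ee, Ff, Hh, Mm} holds.

Yes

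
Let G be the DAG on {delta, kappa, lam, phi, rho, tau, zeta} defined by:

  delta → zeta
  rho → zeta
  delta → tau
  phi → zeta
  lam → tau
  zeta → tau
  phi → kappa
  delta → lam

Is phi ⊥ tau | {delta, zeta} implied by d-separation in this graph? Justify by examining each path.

Yes

There are 3 undirected paths between phi and tau; checking each against the conditioning set {delta, zeta}:
  1. phi → zeta → tau — zeta:chain[blocks] ⇒ blocked
  2. phi → zeta ← delta → lam → tau — zeta:collider[open]; delta:fork[blocks]; lam:chain[open] ⇒ blocked
  3. phi → zeta ← delta → tau — zeta:collider[open]; delta:fork[blocks] ⇒ blocked
Every path is blocked, so phi and tau are d-separated given {delta, zeta}.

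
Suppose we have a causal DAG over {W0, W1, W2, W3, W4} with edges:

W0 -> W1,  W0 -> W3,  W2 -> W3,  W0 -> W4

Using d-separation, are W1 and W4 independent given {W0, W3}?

Yes — W1 and W4 are d-separated given {W0, W3}.

There is one path between W1 and W4:
Path 1: W1 ← W0 → W4
  W0 is a fork here and W0 is conditioned on, so the path is blocked at W0.
Since every path is blocked, d-separation holds.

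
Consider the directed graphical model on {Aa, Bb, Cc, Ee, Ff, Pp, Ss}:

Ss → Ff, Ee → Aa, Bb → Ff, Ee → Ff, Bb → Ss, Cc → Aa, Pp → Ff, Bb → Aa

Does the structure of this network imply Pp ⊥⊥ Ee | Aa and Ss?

We examine all 3 paths between Pp and Ee:
  1. Pp → Ff ← Ss ← Bb → Aa ← Ee — Ff:collider[blocks]; Ss:chain[blocks]; Bb:fork[open]; Aa:collider[open] ⇒ blocked
  2. Pp → Ff ← Ee — Ff:collider[blocks] ⇒ blocked
  3. Pp → Ff ← Bb → Aa ← Ee — Ff:collider[blocks]; Bb:fork[open]; Aa:collider[open] ⇒ blocked
Every path is blocked, so Pp and Ee are d-separated given {Aa, Ss}.

Yes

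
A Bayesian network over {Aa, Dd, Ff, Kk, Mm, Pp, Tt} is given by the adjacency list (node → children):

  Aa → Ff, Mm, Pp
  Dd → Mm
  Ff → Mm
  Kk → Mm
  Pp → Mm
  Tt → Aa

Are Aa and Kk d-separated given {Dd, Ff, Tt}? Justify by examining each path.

There are 3 undirected paths between Aa and Kk; checking each against the conditioning set {Dd, Ff, Tt}:
Path 1: Aa → Pp → Mm ← Kk
  Mm is a collider here and neither Mm nor any of its descendants is conditioned on, so the collider stays closed — the path is blocked at Mm.
Path 2: Aa → Ff → Mm ← Kk
  Ff is a chain here and Ff is conditioned on, so the path is blocked at Ff.
Path 3: Aa → Mm ← Kk
  Mm is a collider here and neither Mm nor any of its descendants is conditioned on, so the collider stays closed — the path is blocked at Mm.
All paths are blocked; Aa ⊥ Kk | {Dd, Ff, Tt} holds.

Yes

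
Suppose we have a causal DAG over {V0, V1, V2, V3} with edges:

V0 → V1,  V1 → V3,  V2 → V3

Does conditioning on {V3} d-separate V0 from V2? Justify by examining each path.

No

There is one path between V0 and V2:
Path 1: V0 → V1 → V3 ← V2
  V1 is a chain and V1 is not conditioned on; V3 is a collider and V3 is conditioned on, which opens it — no node blocks this path, so it is active.
At least one path is unblocked, so d-separation fails.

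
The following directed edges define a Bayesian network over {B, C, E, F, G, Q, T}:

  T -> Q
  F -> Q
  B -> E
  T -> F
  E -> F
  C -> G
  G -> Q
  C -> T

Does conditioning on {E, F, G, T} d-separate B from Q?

Yes

Enumerating the 3 paths from B to Q and testing each for blocking by {E, F, G, T}:
Path 1: B → E → F → Q
  E is a chain here and E is conditioned on, so the path is blocked at E.
Path 2: B → E → F ← T → Q
  E is a chain here and E is conditioned on, so the path is blocked at E.
Path 3: B → E → F ← T ← C → G → Q
  E is a chain here and E is conditioned on, so the path is blocked at E.
All paths are blocked; B ⊥ Q | {E, F, G, T} holds.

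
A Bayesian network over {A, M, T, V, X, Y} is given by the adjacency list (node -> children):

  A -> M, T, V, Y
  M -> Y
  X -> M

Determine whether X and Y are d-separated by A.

2 paths connect X and Y; each must be blocked for d-separation to hold:
  1. X → M ← A → Y — M:collider[blocks]; A:fork[blocks] ⇒ blocked
  2. X → M → Y — M:chain[open] ⇒ active
Because an active path exists, X and Y are not d-separated.

No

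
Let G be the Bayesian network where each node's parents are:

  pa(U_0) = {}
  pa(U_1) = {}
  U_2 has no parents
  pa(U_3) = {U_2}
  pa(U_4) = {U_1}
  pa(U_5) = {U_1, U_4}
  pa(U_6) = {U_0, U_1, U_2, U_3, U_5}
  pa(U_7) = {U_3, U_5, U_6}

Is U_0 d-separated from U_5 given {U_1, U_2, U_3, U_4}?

Enumerating the 6 paths from U_0 to U_5 and testing each for blocking by {U_1, U_2, U_3, U_4}:
Path 1: U_0 → U_6 ← U_2 → U_3 → U_7 ← U_5
  U_6 is a collider here and neither U_6 nor any of its descendants is conditioned on, so the collider stays closed — the path is blocked at U_6.
Path 2: U_0 → U_6 ← U_3 → U_7 ← U_5
  U_6 is a collider here and neither U_6 nor any of its descendants is conditioned on, so the collider stays closed — the path is blocked at U_6.
Path 3: U_0 → U_6 → U_7 ← U_5
  U_7 is a collider here and neither U_7 nor any of its descendants is conditioned on, so the collider stays closed — the path is blocked at U_7.
Path 4: U_0 → U_6 ← U_5
  U_6 is a collider here and neither U_6 nor any of its descendants is conditioned on, so the collider stays closed — the path is blocked at U_6.
Path 5: U_0 → U_6 ← U_1 → U_4 → U_5
  U_6 is a collider here and neither U_6 nor any of its descendants is conditioned on, so the collider stays closed — the path is blocked at U_6.
Path 6: U_0 → U_6 ← U_1 → U_5
  U_6 is a collider here and neither U_6 nor any of its descendants is conditioned on, so the collider stays closed — the path is blocked at U_6.
All paths are blocked; U_0 ⊥ U_5 | {U_1, U_2, U_3, U_4} holds.

Yes — U_0 and U_5 are d-separated given {U_1, U_2, U_3, U_4}.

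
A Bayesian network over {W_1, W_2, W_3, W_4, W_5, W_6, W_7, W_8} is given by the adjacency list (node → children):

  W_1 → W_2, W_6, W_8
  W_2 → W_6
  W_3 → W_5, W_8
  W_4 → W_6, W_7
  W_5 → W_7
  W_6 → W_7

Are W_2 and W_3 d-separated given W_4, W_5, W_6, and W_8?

No

6 paths connect W_2 and W_3; each must be blocked for d-separation to hold:
  1. W_2 ← W_1 → W_8 ← W_3 — W_1:fork[open]; W_8:collider[open] ⇒ active
  2. W_2 ← W_1 → W_6 ← W_4 → W_7 ← W_5 ← W_3 — W_1:fork[open]; W_6:collider[open]; W_4:fork[blocks]; W_7:collider[blocks]; W_5:chain[blocks] ⇒ blocked
  3. W_2 ← W_1 → W_6 → W_7 ← W_5 ← W_3 — W_1:fork[open]; W_6:chain[blocks]; W_7:collider[blocks]; W_5:chain[blocks] ⇒ blocked
  4. W_2 → W_6 ← W_1 → W_8 ← W_3 — W_6:collider[open]; W_1:fork[open]; W_8:collider[open] ⇒ active
  5. W_2 → W_6 ← W_4 → W_7 ← W_5 ← W_3 — W_6:collider[open]; W_4:fork[blocks]; W_7:collider[blocks]; W_5:chain[blocks] ⇒ blocked
  6. W_2 → W_6 → W_7 ← W_5 ← W_3 — W_6:chain[blocks]; W_7:collider[blocks]; W_5:chain[blocks] ⇒ blocked
Because an active path exists, W_2 and W_3 are not d-separated.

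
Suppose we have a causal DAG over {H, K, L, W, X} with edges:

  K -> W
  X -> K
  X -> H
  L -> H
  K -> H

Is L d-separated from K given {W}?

Yes

There are 2 undirected paths between L and K; checking each against the conditioning set {W}:
Path 1: L → H ← X → K
  H is a collider here and neither H nor any of its descendants is conditioned on, so the collider stays closed — the path is blocked at H.
Path 2: L → H ← K
  H is a collider here and neither H nor any of its descendants is conditioned on, so the collider stays closed — the path is blocked at H.
Every path is blocked, so L and K are d-separated given {W}.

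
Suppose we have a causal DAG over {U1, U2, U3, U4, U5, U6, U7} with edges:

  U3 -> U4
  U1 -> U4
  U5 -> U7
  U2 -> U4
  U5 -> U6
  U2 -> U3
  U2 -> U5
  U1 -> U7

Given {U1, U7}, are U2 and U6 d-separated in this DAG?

No

Enumerating the 3 paths from U2 to U6 and testing each for blocking by {U1, U7}:
  1. U2 → U5 → U6 — U5:chain[open] ⇒ active
  2. U2 → U4 ← U1 → U7 ← U5 → U6 — U4:collider[blocks]; U1:fork[blocks]; U7:collider[open]; U5:fork[open] ⇒ blocked
  3. U2 → U3 → U4 ← U1 → U7 ← U5 → U6 — U3:chain[open]; U4:collider[blocks]; U1:fork[blocks]; U7:collider[open]; U5:fork[open] ⇒ blocked
At least one path is unblocked, so d-separation fails.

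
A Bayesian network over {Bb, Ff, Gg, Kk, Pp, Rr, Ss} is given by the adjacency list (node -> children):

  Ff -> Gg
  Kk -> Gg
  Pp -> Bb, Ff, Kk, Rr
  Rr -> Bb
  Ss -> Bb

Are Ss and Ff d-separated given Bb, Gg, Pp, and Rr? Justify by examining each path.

4 paths connect Ss and Ff; each must be blocked for d-separation to hold:
  1. Ss → Bb ← Rr ← Pp → Ff — Bb:collider[open]; Rr:chain[blocks]; Pp:fork[blocks] ⇒ blocked
  2. Ss → Bb ← Rr ← Pp → Kk → Gg ← Ff — Bb:collider[open]; Rr:chain[blocks]; Pp:fork[blocks]; Kk:chain[open]; Gg:collider[open] ⇒ blocked
  3. Ss → Bb ← Pp → Ff — Bb:collider[open]; Pp:fork[blocks] ⇒ blocked
  4. Ss → Bb ← Pp → Kk → Gg ← Ff — Bb:collider[open]; Pp:fork[blocks]; Kk:chain[open]; Gg:collider[open] ⇒ blocked
Every path is blocked, so Ss and Ff are d-separated given {Bb, Gg, Pp, Rr}.

Yes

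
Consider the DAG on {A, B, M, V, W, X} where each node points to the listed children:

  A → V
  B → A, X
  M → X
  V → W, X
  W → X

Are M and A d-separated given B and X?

No

We examine all 3 paths between M and A:
Path 1: M → X ← V ← A
  X is a collider and X is conditioned on, which opens it; V is a chain and V is not conditioned on — no node blocks this path, so it is active.
Path 2: M → X ← W ← V ← A
  X is a collider and X is conditioned on, which opens it; W is a chain and W is not conditioned on; V is a chain and V is not conditioned on — no node blocks this path, so it is active.
Path 3: M → X ← B → A
  B is a fork here and B is conditioned on, so the path is blocked at B.
Since the path M → X ← V ← A is active, M and A are not d-separated given {B, X}.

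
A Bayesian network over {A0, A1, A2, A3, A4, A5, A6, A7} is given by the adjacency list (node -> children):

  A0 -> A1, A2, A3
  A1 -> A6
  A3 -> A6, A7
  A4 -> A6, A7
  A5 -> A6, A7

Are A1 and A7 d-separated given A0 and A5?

Yes

There are 6 undirected paths between A1 and A7; checking each against the conditioning set {A0, A5}:
Path 1: A1 → A6 ← A5 → A7
  A6 is a collider here and neither A6 nor any of its descendants is conditioned on, so the collider stays closed — the path is blocked at A6.
Path 2: A1 → A6 ← A3 → A7
  A6 is a collider here and neither A6 nor any of its descendants is conditioned on, so the collider stays closed — the path is blocked at A6.
Path 3: A1 → A6 ← A4 → A7
  A6 is a collider here and neither A6 nor any of its descendants is conditioned on, so the collider stays closed — the path is blocked at A6.
Path 4: A1 ← A0 → A3 → A6 ← A5 → A7
  A0 is a fork here and A0 is conditioned on, so the path is blocked at A0.
Path 5: A1 ← A0 → A3 → A6 ← A4 → A7
  A0 is a fork here and A0 is conditioned on, so the path is blocked at A0.
Path 6: A1 ← A0 → A3 → A7
  A0 is a fork here and A0 is conditioned on, so the path is blocked at A0.
All paths are blocked; A1 ⊥ A7 | {A0, A5} holds.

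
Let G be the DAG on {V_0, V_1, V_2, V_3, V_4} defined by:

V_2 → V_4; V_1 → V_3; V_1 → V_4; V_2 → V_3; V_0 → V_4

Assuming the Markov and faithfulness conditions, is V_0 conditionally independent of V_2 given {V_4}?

2 paths connect V_0 and V_2; each must be blocked for d-separation to hold:
Path 1: V_0 → V_4 ← V_1 → V_3 ← V_2
  V_3 is a collider here and neither V_3 nor any of its descendants is conditioned on, so the collider stays closed — the path is blocked at V_3.
Path 2: V_0 → V_4 ← V_2
  V_4 is a collider and V_4 is conditioned on, which opens it — no node blocks this path, so it is active.
Because an active path exists, V_0 and V_2 are not d-separated.

No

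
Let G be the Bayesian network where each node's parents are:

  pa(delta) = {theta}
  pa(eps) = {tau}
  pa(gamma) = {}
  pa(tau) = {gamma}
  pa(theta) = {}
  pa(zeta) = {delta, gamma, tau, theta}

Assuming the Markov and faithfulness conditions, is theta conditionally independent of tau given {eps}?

There are 4 undirected paths between theta and tau; checking each against the conditioning set {eps}:
  1. theta → zeta ← tau — zeta:collider[blocks] ⇒ blocked
  2. theta → zeta ← gamma → tau — zeta:collider[blocks]; gamma:fork[open] ⇒ blocked
  3. theta → delta → zeta ← tau — delta:chain[open]; zeta:collider[blocks] ⇒ blocked
  4. theta → delta → zeta ← gamma → tau — delta:chain[open]; zeta:collider[blocks]; gamma:fork[open] ⇒ blocked
All paths are blocked; theta ⊥ tau | {eps} holds.

Yes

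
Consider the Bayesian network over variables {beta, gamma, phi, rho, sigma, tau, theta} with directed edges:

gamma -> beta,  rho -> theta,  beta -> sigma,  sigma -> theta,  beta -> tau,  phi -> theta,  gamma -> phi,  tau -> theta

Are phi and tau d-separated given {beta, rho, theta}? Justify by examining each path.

Enumerating the 4 paths from phi to tau and testing each for blocking by {beta, rho, theta}:
Path 1: phi → theta ← tau
  theta is a collider and theta is conditioned on, which opens it — no node blocks this path, so it is active.
Path 2: phi → theta ← sigma ← beta → tau
  beta is a fork here and beta is conditioned on, so the path is blocked at beta.
Path 3: phi ← gamma → beta → tau
  beta is a chain here and beta is conditioned on, so the path is blocked at beta.
Path 4: phi ← gamma → beta → sigma → theta ← tau
  beta is a chain here and beta is conditioned on, so the path is blocked at beta.
Since the path phi → theta ← tau is active, phi and tau are not d-separated given {beta, rho, theta}.

No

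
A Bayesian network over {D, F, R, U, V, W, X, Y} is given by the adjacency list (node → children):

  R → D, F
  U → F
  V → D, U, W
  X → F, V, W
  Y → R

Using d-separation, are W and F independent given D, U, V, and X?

Yes

There are 6 undirected paths between W and F; checking each against the conditioning set {D, U, V, X}:
Path 1: W ← X → F
  X is a fork here and X is conditioned on, so the path is blocked at X.
Path 2: W ← X → V → D ← R → F
  X is a fork here and X is conditioned on, so the path is blocked at X.
Path 3: W ← X → V → U → F
  X is a fork here and X is conditioned on, so the path is blocked at X.
Path 4: W ← V ← X → F
  V is a chain here and V is conditioned on, so the path is blocked at V.
Path 5: W ← V → D ← R → F
  V is a fork here and V is conditioned on, so the path is blocked at V.
Path 6: W ← V → U → F
  V is a fork here and V is conditioned on, so the path is blocked at V.
Since every path is blocked, d-separation holds.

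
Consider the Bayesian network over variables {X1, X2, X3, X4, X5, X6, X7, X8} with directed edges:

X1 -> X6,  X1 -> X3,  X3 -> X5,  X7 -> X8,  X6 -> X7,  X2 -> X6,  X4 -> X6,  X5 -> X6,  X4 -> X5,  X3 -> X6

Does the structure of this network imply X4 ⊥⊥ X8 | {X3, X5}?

There are 4 undirected paths between X4 and X8; checking each against the conditioning set {X3, X5}:
Path 1: X4 → X5 ← X3 ← X1 → X6 → X7 → X8
  X3 is a chain here and X3 is conditioned on, so the path is blocked at X3.
Path 2: X4 → X5 ← X3 → X6 → X7 → X8
  X3 is a fork here and X3 is conditioned on, so the path is blocked at X3.
Path 3: X4 → X5 → X6 → X7 → X8
  X5 is a chain here and X5 is conditioned on, so the path is blocked at X5.
Path 4: X4 → X6 → X7 → X8
  X6 is a chain and X6 is not conditioned on; X7 is a chain and X7 is not conditioned on — no node blocks this path, so it is active.
Because an active path exists, X4 and X8 are not d-separated.

No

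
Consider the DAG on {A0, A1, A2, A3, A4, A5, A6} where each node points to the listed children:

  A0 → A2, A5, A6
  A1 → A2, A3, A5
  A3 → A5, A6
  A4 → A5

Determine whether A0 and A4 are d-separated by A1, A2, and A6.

5 paths connect A0 and A4; each must be blocked for d-separation to hold:
  1. A0 → A2 ← A1 → A3 → A5 ← A4 — A2:collider[open]; A1:fork[blocks]; A3:chain[open]; A5:collider[blocks] ⇒ blocked
  2. A0 → A2 ← A1 → A5 ← A4 — A2:collider[open]; A1:fork[blocks]; A5:collider[blocks] ⇒ blocked
  3. A0 → A6 ← A3 → A5 ← A4 — A6:collider[open]; A3:fork[open]; A5:collider[blocks] ⇒ blocked
  4. A0 → A6 ← A3 ← A1 → A5 ← A4 — A6:collider[open]; A3:chain[open]; A1:fork[blocks]; A5:collider[blocks] ⇒ blocked
  5. A0 → A5 ← A4 — A5:collider[blocks] ⇒ blocked
Since every path is blocked, d-separation holds.

Yes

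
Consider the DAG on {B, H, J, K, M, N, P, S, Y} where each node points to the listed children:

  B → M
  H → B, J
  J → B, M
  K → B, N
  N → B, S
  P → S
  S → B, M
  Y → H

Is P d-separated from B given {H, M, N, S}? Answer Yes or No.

Yes — P and B are d-separated given {H, M, N, S}.

6 paths connect P and B; each must be blocked for d-separation to hold:
  1. P → S ← N → B — S:collider[open]; N:fork[blocks] ⇒ blocked
  2. P → S ← N ← K → B — S:collider[open]; N:chain[blocks]; K:fork[open] ⇒ blocked
  3. P → S → B — S:chain[blocks] ⇒ blocked
  4. P → S → M ← B — S:chain[blocks]; M:collider[open] ⇒ blocked
  5. P → S → M ← J → B — S:chain[blocks]; M:collider[open]; J:fork[open] ⇒ blocked
  6. P → S → M ← J ← H → B — S:chain[blocks]; M:collider[open]; J:chain[open]; H:fork[blocks] ⇒ blocked
All paths are blocked; P ⊥ B | {H, M, N, S} holds.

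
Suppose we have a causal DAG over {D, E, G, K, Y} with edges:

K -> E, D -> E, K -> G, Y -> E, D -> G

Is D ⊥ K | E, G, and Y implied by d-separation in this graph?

No

There are 2 undirected paths between D and K; checking each against the conditioning set {E, G, Y}:
  1. D → E ← K — E:collider[open] ⇒ active
  2. D → G ← K — G:collider[open] ⇒ active
Because an active path exists, D and K are not d-separated.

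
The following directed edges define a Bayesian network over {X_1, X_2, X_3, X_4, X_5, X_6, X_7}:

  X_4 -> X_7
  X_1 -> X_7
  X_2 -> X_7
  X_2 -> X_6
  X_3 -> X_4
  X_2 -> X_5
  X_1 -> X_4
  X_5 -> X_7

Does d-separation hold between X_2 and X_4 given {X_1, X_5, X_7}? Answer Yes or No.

No — X_2 and X_4 are not d-separated given {X_1, X_5, X_7}.

4 paths connect X_2 and X_4; each must be blocked for d-separation to hold:
  1. X_2 → X_7 ← X_1 → X_4 — X_7:collider[open]; X_1:fork[blocks] ⇒ blocked
  2. X_2 → X_7 ← X_4 — X_7:collider[open] ⇒ active
  3. X_2 → X_5 → X_7 ← X_1 → X_4 — X_5:chain[blocks]; X_7:collider[open]; X_1:fork[blocks] ⇒ blocked
  4. X_2 → X_5 → X_7 ← X_4 — X_5:chain[blocks]; X_7:collider[open] ⇒ blocked
At least one path is unblocked, so d-separation fails.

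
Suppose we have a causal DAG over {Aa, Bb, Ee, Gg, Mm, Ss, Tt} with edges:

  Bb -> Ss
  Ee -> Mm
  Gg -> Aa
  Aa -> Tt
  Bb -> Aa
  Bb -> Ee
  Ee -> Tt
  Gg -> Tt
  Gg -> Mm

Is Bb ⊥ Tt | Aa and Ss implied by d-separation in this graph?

No

We examine all 6 paths between Bb and Tt:
Path 1: Bb → Aa → Tt
  Aa is a chain here and Aa is conditioned on, so the path is blocked at Aa.
Path 2: Bb → Aa ← Gg → Mm ← Ee → Tt
  Mm is a collider here and neither Mm nor any of its descendants is conditioned on, so the collider stays closed — the path is blocked at Mm.
Path 3: Bb → Aa ← Gg → Tt
  Aa is a collider and Aa is conditioned on, which opens it; Gg is a fork and Gg is not conditioned on — no node blocks this path, so it is active.
Path 4: Bb → Ee → Mm ← Gg → Aa → Tt
  Mm is a collider here and neither Mm nor any of its descendants is conditioned on, so the collider stays closed — the path is blocked at Mm.
Path 5: Bb → Ee → Mm ← Gg → Tt
  Mm is a collider here and neither Mm nor any of its descendants is conditioned on, so the collider stays closed — the path is blocked at Mm.
Path 6: Bb → Ee → Tt
  Ee is a chain and Ee is not conditioned on — no node blocks this path, so it is active.
Since the path Bb → Aa ← Gg → Tt is active, Bb and Tt are not d-separated given {Aa, Ss}.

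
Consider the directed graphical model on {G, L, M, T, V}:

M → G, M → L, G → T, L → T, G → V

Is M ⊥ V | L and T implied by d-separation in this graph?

No

2 paths connect M and V; each must be blocked for d-separation to hold:
  1. M → L → T ← G → V — L:chain[blocks]; T:collider[open]; G:fork[open] ⇒ blocked
  2. M → G → V — G:chain[open] ⇒ active
Since the path M → G → V is active, M and V are not d-separated given {L, T}.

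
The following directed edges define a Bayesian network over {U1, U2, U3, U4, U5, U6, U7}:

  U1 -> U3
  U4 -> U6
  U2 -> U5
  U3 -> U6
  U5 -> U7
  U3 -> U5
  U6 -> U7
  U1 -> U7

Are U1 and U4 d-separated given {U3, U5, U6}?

Yes — U1 and U4 are d-separated given {U3, U5, U6}.

There are 4 undirected paths between U1 and U4; checking each against the conditioning set {U3, U5, U6}:
Path 1: U1 → U7 ← U6 ← U4
  U7 is a collider here and neither U7 nor any of its descendants is conditioned on, so the collider stays closed — the path is blocked at U7.
Path 2: U1 → U7 ← U5 ← U3 → U6 ← U4
  U7 is a collider here and neither U7 nor any of its descendants is conditioned on, so the collider stays closed — the path is blocked at U7.
Path 3: U1 → U3 → U6 ← U4
  U3 is a chain here and U3 is conditioned on, so the path is blocked at U3.
Path 4: U1 → U3 → U5 → U7 ← U6 ← U4
  U3 is a chain here and U3 is conditioned on, so the path is blocked at U3.
Every path is blocked, so U1 and U4 are d-separated given {U3, U5, U6}.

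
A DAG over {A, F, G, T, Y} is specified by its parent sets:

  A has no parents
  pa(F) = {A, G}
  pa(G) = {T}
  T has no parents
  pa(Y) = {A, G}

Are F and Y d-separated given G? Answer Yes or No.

No

There are 2 undirected paths between F and Y; checking each against the conditioning set {G}:
Path 1: F ← G → Y
  G is a fork here and G is conditioned on, so the path is blocked at G.
Path 2: F ← A → Y
  A is a fork and A is not conditioned on — no node blocks this path, so it is active.
Because an active path exists, F and Y are not d-separated.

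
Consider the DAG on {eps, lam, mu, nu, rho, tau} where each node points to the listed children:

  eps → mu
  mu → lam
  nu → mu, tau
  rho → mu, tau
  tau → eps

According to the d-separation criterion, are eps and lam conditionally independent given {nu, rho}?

No

3 paths connect eps and lam; each must be blocked for d-separation to hold:
Path 1: eps ← tau ← nu → mu → lam
  nu is a fork here and nu is conditioned on, so the path is blocked at nu.
Path 2: eps ← tau ← rho → mu → lam
  rho is a fork here and rho is conditioned on, so the path is blocked at rho.
Path 3: eps → mu → lam
  mu is a chain and mu is not conditioned on — no node blocks this path, so it is active.
Since the path eps → mu → lam is active, eps and lam are not d-separated given {nu, rho}.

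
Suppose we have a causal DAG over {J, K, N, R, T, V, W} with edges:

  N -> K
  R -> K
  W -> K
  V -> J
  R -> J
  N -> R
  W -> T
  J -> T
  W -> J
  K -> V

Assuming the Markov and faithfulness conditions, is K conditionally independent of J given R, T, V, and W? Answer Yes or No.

Yes

We examine all 5 paths between K and J:
Path 1: K ← R → J
  R is a fork here and R is conditioned on, so the path is blocked at R.
Path 2: K ← N → R → J
  R is a chain here and R is conditioned on, so the path is blocked at R.
Path 3: K → V → J
  V is a chain here and V is conditioned on, so the path is blocked at V.
Path 4: K ← W → T ← J
  W is a fork here and W is conditioned on, so the path is blocked at W.
Path 5: K ← W → J
  W is a fork here and W is conditioned on, so the path is blocked at W.
Since every path is blocked, d-separation holds.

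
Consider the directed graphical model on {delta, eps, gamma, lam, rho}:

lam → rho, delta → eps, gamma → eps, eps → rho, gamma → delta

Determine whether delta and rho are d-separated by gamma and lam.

No

Enumerating the 2 paths from delta to rho and testing each for blocking by {gamma, lam}:
Path 1: delta ← gamma → eps → rho
  gamma is a fork here and gamma is conditioned on, so the path is blocked at gamma.
Path 2: delta → eps → rho
  eps is a chain and eps is not conditioned on — no node blocks this path, so it is active.
At least one path is unblocked, so d-separation fails.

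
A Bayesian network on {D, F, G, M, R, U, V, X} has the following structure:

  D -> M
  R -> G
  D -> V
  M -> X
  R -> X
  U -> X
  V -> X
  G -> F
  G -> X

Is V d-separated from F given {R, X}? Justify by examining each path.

There are 4 undirected paths between V and F; checking each against the conditioning set {R, X}:
Path 1: V ← D → M → X ← G → F
  D is a fork and D is not conditioned on; M is a chain and M is not conditioned on; X is a collider and X is conditioned on, which opens it; G is a fork and G is not conditioned on — no node blocks this path, so it is active.
Path 2: V ← D → M → X ← R → G → F
  R is a fork here and R is conditioned on, so the path is blocked at R.
Path 3: V → X ← G → F
  X is a collider and X is conditioned on, which opens it; G is a fork and G is not conditioned on — no node blocks this path, so it is active.
Path 4: V → X ← R → G → F
  R is a fork here and R is conditioned on, so the path is blocked at R.
At least one path is unblocked, so d-separation fails.

No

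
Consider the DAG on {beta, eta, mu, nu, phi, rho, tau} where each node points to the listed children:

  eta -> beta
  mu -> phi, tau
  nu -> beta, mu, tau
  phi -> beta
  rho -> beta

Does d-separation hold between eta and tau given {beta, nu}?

No

Enumerating the 4 paths from eta to tau and testing each for blocking by {beta, nu}:
  1. eta → beta ← nu → mu → tau — beta:collider[open]; nu:fork[blocks]; mu:chain[open] ⇒ blocked
  2. eta → beta ← nu → tau — beta:collider[open]; nu:fork[blocks] ⇒ blocked
  3. eta → beta ← phi ← mu → tau — beta:collider[open]; phi:chain[open]; mu:fork[open] ⇒ active
  4. eta → beta ← phi ← mu ← nu → tau — beta:collider[open]; phi:chain[open]; mu:chain[open]; nu:fork[blocks] ⇒ blocked
Since the path eta → beta ← phi ← mu → tau is active, eta and tau are not d-separated given {beta, nu}.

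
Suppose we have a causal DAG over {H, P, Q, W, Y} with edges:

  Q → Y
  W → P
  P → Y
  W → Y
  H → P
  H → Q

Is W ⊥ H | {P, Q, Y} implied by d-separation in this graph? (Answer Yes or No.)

Enumerating the 4 paths from W to H and testing each for blocking by {P, Q, Y}:
Path 1: W → P → Y ← Q ← H
  P is a chain here and P is conditioned on, so the path is blocked at P.
Path 2: W → P ← H
  P is a collider and P is conditioned on, which opens it — no node blocks this path, so it is active.
Path 3: W → Y ← Q ← H
  Q is a chain here and Q is conditioned on, so the path is blocked at Q.
Path 4: W → Y ← P ← H
  P is a chain here and P is conditioned on, so the path is blocked at P.
At least one path is unblocked, so d-separation fails.

No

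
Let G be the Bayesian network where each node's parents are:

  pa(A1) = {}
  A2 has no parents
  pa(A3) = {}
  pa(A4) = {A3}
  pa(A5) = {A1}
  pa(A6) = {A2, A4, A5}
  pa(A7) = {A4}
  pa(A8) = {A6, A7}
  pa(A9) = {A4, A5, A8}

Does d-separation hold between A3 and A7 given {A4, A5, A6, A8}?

Yes

Enumerating the 5 paths from A3 to A7 and testing each for blocking by {A4, A5, A6, A8}:
Path 1: A3 → A4 → A9 ← A8 ← A7
  A4 is a chain here and A4 is conditioned on, so the path is blocked at A4.
Path 2: A3 → A4 → A9 ← A5 → A6 → A8 ← A7
  A4 is a chain here and A4 is conditioned on, so the path is blocked at A4.
Path 3: A3 → A4 → A7
  A4 is a chain here and A4 is conditioned on, so the path is blocked at A4.
Path 4: A3 → A4 → A6 → A8 ← A7
  A4 is a chain here and A4 is conditioned on, so the path is blocked at A4.
Path 5: A3 → A4 → A6 ← A5 → A9 ← A8 ← A7
  A4 is a chain here and A4 is conditioned on, so the path is blocked at A4.
Every path is blocked, so A3 and A7 are d-separated given {A4, A5, A6, A8}.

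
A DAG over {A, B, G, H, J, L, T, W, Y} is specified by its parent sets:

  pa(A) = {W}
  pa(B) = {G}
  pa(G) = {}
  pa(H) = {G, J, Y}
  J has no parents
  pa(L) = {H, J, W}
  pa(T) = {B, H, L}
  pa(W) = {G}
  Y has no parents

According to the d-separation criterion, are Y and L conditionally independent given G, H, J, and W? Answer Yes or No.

There are 6 undirected paths between Y and L; checking each against the conditioning set {G, H, J, W}:
Path 1: Y → H → L
  H is a chain here and H is conditioned on, so the path is blocked at H.
Path 2: Y → H ← G → B → T ← L
  G is a fork here and G is conditioned on, so the path is blocked at G.
Path 3: Y → H ← G → W → L
  G is a fork here and G is conditioned on, so the path is blocked at G.
Path 4: Y → H ← J → L
  J is a fork here and J is conditioned on, so the path is blocked at J.
Path 5: Y → H → T ← B ← G → W → L
  H is a chain here and H is conditioned on, so the path is blocked at H.
Path 6: Y → H → T ← L
  H is a chain here and H is conditioned on, so the path is blocked at H.
All paths are blocked; Y ⊥ L | {G, H, J, W} holds.

Yes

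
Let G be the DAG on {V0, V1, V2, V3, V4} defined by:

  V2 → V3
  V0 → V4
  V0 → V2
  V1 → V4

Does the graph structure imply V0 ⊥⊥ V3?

Only one path connects V0 and V3:
Path 1: V0 → V2 → V3
  V2 is a chain and V2 is not conditioned on — no node blocks this path, so it is active.
At least one path is unblocked, so d-separation fails.

No — V0 and V3 are not d-separated given ∅.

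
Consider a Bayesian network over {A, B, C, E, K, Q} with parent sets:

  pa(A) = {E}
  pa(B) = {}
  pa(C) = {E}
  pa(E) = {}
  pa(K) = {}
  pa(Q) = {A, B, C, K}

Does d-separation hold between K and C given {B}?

Yes — K and C are d-separated given {B}.

Enumerating the 2 paths from K to C and testing each for blocking by {B}:
Path 1: K → Q ← C
  Q is a collider here and neither Q nor any of its descendants is conditioned on, so the collider stays closed — the path is blocked at Q.
Path 2: K → Q ← A ← E → C
  Q is a collider here and neither Q nor any of its descendants is conditioned on, so the collider stays closed — the path is blocked at Q.
Since every path is blocked, d-separation holds.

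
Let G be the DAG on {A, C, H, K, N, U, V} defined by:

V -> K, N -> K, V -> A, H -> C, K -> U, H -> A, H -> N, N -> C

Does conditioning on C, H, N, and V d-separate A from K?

Yes

3 paths connect A and K; each must be blocked for d-separation to hold:
Path 1: A ← V → K
  V is a fork here and V is conditioned on, so the path is blocked at V.
Path 2: A ← H → N → K
  H is a fork here and H is conditioned on, so the path is blocked at H.
Path 3: A ← H → C ← N → K
  H is a fork here and H is conditioned on, so the path is blocked at H.
Every path is blocked, so A and K are d-separated given {C, H, N, V}.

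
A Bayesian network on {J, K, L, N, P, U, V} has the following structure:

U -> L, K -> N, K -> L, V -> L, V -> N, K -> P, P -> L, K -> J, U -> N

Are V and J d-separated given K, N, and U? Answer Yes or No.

There are 6 undirected paths between V and J; checking each against the conditioning set {K, N, U}:
Path 1: V → L ← U → N ← K → J
  L is a collider here and neither L nor any of its descendants is conditioned on, so the collider stays closed — the path is blocked at L.
Path 2: V → L ← P ← K → J
  L is a collider here and neither L nor any of its descendants is conditioned on, so the collider stays closed — the path is blocked at L.
Path 3: V → L ← K → J
  L is a collider here and neither L nor any of its descendants is conditioned on, so the collider stays closed — the path is blocked at L.
Path 4: V → N ← U → L ← P ← K → J
  U is a fork here and U is conditioned on, so the path is blocked at U.
Path 5: V → N ← U → L ← K → J
  U is a fork here and U is conditioned on, so the path is blocked at U.
Path 6: V → N ← K → J
  K is a fork here and K is conditioned on, so the path is blocked at K.
Since every path is blocked, d-separation holds.

Yes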